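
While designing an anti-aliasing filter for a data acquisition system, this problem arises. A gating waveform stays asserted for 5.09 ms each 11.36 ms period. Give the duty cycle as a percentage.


Duty cycle as a percentage:
DC = (t_on / T) * 100
   = (5.09 / 11.36) * 100
   = 0.448063 * 100
   = 44.81 %

44.81 %


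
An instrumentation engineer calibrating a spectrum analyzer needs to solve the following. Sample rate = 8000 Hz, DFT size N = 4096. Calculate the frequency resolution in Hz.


DFT frequency resolution:
df = fs / N
   = 8000 / 4096
   = 1.9531 Hz

1.9531 Hz


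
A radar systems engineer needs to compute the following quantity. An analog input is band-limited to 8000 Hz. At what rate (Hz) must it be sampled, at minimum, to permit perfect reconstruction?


The Nyquist rate is twice the maximum frequency component.
fs_min = 2 * fmax
      = 2 * 8000
      = 16000 Hz

16000


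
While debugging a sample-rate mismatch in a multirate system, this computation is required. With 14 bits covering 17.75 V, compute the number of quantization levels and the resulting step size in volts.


Step 1 — number of quantization levels:
L = 2^N = 2^14 = 16384

Step 2 — LSB step size:
delta = Vfs / L
      = 17.75 / 16384
      = 0.00108337 V

Levels = 16384; step size = 0.00108337 V


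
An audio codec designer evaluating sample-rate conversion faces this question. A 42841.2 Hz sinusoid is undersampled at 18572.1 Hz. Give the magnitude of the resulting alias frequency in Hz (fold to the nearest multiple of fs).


Compute the nearest integer multiple of fs to the signal:
n = round(42841.2 / 18572.1) = 2
f_alias = |42841.2 - 2 * 18572.1|
        = |42841.2 - 37144.2|
        = 5697.0 Hz

5697.0


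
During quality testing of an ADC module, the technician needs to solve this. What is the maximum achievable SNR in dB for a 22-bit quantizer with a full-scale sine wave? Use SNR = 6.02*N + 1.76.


Theoretical SNR for a full-scale sinusoid:
SNR = 6.02 * N + 1.76
    = 6.02 * 22 + 1.76
    = 132.44 + 1.76
    = 134.2 dB

134.2 dB


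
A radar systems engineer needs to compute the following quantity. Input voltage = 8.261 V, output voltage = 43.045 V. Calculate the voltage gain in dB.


Voltage gain in dB:
G = 20 * log10(Vout / Vin)
  = 20 * log10(43.045 / 8.261)
  = 20 * log10(5.210628)
  = 20 * 0.71689
  = 14.34 dB

14.34 dB


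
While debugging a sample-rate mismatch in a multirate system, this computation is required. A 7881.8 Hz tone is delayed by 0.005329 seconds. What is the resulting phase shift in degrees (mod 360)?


Phase shift from frequency and time delay:
phi = 360 * f * t_delay
    = 360 * 7881.8 * 0.005329
    = 15120.76 degrees
    mod 360 = 0.76 degrees

0.76 degrees


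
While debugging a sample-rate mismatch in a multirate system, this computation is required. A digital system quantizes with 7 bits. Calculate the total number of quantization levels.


Number of quantization levels = 2^N
= 2^7
= 128

128


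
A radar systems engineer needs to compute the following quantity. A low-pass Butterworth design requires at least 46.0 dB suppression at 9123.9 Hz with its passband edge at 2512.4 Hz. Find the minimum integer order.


Butterworth filter order formula:
n = log10(10^(A/10) - 1) / (2 * log10(f_stop/f_pass))
10^(46.0/10) - 1 = 39809.7171
f_stop/f_pass = 9123.9 / 2512.4 = 3.6315
n = 4.1065 -> ceil = 5

5


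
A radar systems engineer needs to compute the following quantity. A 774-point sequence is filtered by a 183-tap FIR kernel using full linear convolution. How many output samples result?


Linear convolution output length:
L = N + M - 1
  = 774 + 183 - 1
  = 956 samples

956


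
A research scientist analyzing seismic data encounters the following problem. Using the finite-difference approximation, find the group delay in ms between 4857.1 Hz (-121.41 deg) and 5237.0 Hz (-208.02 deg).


Group delay from phase difference:
tau = -d(phi)/d(omega)
d(phi) = -86.61 deg = -1.51163 rad
d(omega) = 2*pi*(5237.0 - 4857.1) = 2386.9821 rad/s
tau = -(-1.51163) / 2386.9821
    = 0.6333 ms

0.6333 ms


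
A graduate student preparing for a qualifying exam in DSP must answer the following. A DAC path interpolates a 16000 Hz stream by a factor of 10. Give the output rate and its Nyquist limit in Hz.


Step 1 — output sample rate after interpolation by L:
fs_out = L * fs_in = 10 * 16000 = 160000 Hz

Step 2 — Nyquist frequency of the output stream:
f_Nyq = fs_out / 2 = 160000 / 2 = 80000.0 Hz

fs_out = 160000 Hz; f_Nyquist = 80000.0 Hz


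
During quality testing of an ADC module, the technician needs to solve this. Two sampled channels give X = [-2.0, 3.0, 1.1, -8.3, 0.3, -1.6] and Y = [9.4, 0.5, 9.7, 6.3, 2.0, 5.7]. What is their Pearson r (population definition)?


Pearson correlation coefficient (population):
r = cov(X,Y) / (std(X) * std(Y))
Mean X = -1.25, Mean Y = 5.6
Cov(X,Y) = -4.24
Std(X) = 3.567796, Std(Y) = 3.433172
r = -0.3462

-0.3462


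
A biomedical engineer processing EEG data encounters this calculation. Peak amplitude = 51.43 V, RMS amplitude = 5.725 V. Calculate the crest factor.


Crest factor is the ratio of peak to RMS:
CF = V_peak / V_rms
   = 51.43 / 5.725
   = 8.9834

8.9834


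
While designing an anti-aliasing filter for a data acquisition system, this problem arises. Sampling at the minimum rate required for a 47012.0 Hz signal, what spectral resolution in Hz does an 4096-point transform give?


Step 1 — Nyquist sampling rate:
fs = 2 * fmax = 2 * 47012.0 = 94024.0 Hz

Step 2 — DFT bin spacing:
df = fs / N = 94024.0 / 4096 = 22.9551 Hz

22.9551 Hz


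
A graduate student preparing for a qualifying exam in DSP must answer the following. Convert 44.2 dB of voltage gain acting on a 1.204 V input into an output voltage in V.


Output voltage from dB gain:
V_out = V_in * 10^(gain_dB / 20)
      = 1.204 * 10^(44.2 / 20)
      = 1.204 * 162.18101
      = 195.2659 V

195.2659 V


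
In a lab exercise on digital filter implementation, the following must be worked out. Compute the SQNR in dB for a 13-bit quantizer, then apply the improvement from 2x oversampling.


Step 1 — baseline SQNR at Nyquist:
SQNR_base = 6.02*N + 1.76
          = 6.02*13 + 1.76
          = 80.02 dB

Step 2 — oversampling processing gain:
G = 10*log10(OSR) = 10*log10(2) = 3.01 dB

Step 3 — total:
SQNR_total = 80.02 + 3.01 = 83.03 dB

Base SQNR = 80.02 dB; oversampled SQNR = 83.03 dB


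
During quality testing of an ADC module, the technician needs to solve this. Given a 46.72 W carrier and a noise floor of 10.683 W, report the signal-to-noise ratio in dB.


SNR in decibels:
SNR = 10 * log10(Ps / Pn)
    = 10 * log10(46.72 / 10.683)
    = 10 * log10(4.3733)
    = 10 * 0.6408
    = 6.41 dB

6.41 dB


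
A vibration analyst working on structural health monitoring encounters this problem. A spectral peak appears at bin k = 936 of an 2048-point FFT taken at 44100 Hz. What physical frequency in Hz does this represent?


Frequency of DFT bin k:
f_k = k * fs / N
    = 936 * 44100 / 2048
    = 41277600 / 2048
    = 20155.078 Hz

20155.078 Hz


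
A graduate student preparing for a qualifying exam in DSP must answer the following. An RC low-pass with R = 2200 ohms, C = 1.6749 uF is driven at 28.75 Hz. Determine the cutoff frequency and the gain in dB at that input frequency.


Step 1 — cutoff frequency:
fc = 1 / (2*pi*R*C)
C = 1.6749 uF = 1.6749e-06 F
fc = 1 / (2*pi*2200*1.6749e-06)
   = 43.1925 Hz

Step 2 — magnitude at f = 28.75 Hz:
|H(f)| = 1 / sqrt(1 + (f/fc)^2)
f/fc = 28.75 / 43.1925 = 0.665625
|H| = 1 / sqrt(1 + 0.443057) = 0.8324502
|H|_dB = 20*log10(0.8324502) = -1.59 dB

fc = 43.1925 Hz; |H(28.75 Hz)| = -1.59 dB


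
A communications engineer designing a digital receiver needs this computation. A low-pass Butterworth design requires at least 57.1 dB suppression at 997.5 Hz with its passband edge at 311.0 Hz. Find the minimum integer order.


Butterworth filter order formula:
n = log10(10^(A/10) - 1) / (2 * log10(f_stop/f_pass))
10^(57.1/10) - 1 = 512860.384
f_stop/f_pass = 997.5 / 311.0 = 3.2074
n = 5.6406 -> ceil = 6

6


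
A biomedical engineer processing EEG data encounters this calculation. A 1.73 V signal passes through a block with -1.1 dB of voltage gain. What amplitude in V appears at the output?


Output voltage from dB gain:
V_out = V_in * 10^(gain_dB / 20)
      = 1.73 * 10^(-1.1 / 20)
      = 1.73 * 0.881049
      = 1.5242 V

1.5242 V


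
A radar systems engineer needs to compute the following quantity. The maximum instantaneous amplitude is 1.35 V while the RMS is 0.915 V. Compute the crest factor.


Crest factor is the ratio of peak to RMS:
CF = V_peak / V_rms
   = 1.35 / 0.915
   = 1.4754

1.4754


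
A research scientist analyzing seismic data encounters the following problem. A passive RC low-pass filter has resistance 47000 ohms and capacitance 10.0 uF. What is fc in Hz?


Cutoff frequency of a first-order RC filter:
fc = 1 / (2 * pi * R * C)
C = 10.0 uF = 1e-05 F
fc = 1 / (2 * pi * 47000 * 1e-05)
   = 1 / 2.9530970943744
   = 0.338628 Hz

0.338628 Hz


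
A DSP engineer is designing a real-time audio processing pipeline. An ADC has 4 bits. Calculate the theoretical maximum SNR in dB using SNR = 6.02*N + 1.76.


Theoretical SNR for a full-scale sinusoid:
SNR = 6.02 * N + 1.76
    = 6.02 * 4 + 1.76
    = 24.08 + 1.76
    = 25.84 dB

25.84 dB


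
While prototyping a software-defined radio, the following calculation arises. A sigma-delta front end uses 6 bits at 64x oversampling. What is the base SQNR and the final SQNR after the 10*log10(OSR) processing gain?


Step 1 — baseline SQNR at Nyquist:
SQNR_base = 6.02*N + 1.76
          = 6.02*6 + 1.76
          = 37.88 dB

Step 2 — oversampling processing gain:
G = 10*log10(OSR) = 10*log10(64) = 18.06 dB

Step 3 — total:
SQNR_total = 37.88 + 18.06 = 55.94 dB

Base SQNR = 37.88 dB; oversampled SQNR = 55.94 dB


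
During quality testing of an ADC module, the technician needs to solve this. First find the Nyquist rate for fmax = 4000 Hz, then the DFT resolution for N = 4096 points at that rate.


Step 1 — Nyquist sampling rate:
fs = 2 * fmax = 2 * 4000 = 8000 Hz

Step 2 — DFT bin spacing:
df = fs / N = 8000 / 4096 = 1.9531 Hz

1.9531 Hz


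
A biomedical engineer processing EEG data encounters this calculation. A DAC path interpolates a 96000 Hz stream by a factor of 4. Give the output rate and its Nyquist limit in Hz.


Step 1 — output sample rate after interpolation by L:
fs_out = L * fs_in = 4 * 96000 = 384000 Hz

Step 2 — Nyquist frequency of the output stream:
f_Nyq = fs_out / 2 = 384000 / 2 = 192000.0 Hz

fs_out = 384000 Hz; f_Nyquist = 192000.0 Hz


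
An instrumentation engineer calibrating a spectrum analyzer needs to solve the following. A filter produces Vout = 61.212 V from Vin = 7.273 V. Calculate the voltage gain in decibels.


Voltage gain in dB:
G = 20 * log10(Vout / Vin)
  = 20 * log10(61.212 / 7.273)
  = 20 * log10(8.416334)
  = 20 * 0.925123
  = 18.5 dB

18.5 dB


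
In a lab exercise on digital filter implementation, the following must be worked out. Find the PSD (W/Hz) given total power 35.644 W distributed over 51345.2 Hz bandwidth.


Power spectral density:
PSD = P / BW
    = 35.644 / 51345.2
    = 0.0006942 W/Hz

0.0006942 W/Hz


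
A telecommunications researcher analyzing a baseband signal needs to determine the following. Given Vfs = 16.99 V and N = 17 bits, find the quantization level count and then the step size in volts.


Step 1 — number of quantization levels:
L = 2^N = 2^17 = 131072

Step 2 — LSB step size:
delta = Vfs / L
      = 16.99 / 131072
      = 0.00012962 V

Levels = 131072; step size = 0.00012962 V


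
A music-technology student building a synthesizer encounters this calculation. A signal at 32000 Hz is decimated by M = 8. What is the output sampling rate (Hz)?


Decimation reduces the sample rate:
fs_out = fs_in / M
       = 32000 / 8
       = 4000.0 Hz

4000.0 Hz


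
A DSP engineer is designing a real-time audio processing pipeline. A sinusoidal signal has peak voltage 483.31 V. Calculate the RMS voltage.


RMS voltage for a sinusoidal waveform:
V_rms = V_peak / sqrt(2)
      = 483.31 / 1.414214
      = 341.752 V

341.752 V


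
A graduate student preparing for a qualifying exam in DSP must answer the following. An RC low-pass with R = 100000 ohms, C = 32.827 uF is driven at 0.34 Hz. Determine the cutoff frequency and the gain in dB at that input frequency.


Step 1 — cutoff frequency:
fc = 1 / (2*pi*R*C)
C = 32.827 uF = 3.2827e-05 F
fc = 1 / (2*pi*100000*3.2827e-05)
   = 0.0484829 Hz

Step 2 — magnitude at f = 0.34 Hz:
|H(f)| = 1 / sqrt(1 + (f/fc)^2)
f/fc = 0.34 / 0.0484829 = 7.012782
|H| = 1 / sqrt(1 + 49.179111) = 0.1411687
|H|_dB = 20*log10(0.1411687) = -17.01 dB

fc = 0.0484829 Hz; |H(0.34 Hz)| = -17.01 dB


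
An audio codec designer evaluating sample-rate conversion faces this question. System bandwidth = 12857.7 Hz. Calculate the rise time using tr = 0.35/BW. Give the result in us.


Rise time from bandwidth relationship:
tr = 0.35 / BW
   = 0.35 / 12857.7
   = 2.722104264e-05 s
   = 27.221 us

27.221 us


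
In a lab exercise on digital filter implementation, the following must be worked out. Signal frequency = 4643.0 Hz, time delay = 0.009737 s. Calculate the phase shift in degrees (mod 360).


Phase shift from frequency and time delay:
phi = 360 * f * t_delay
    = 360 * 4643.0 * 0.009737
    = 16275.2 degrees
    mod 360 = 75.2 degrees

75.2 degrees


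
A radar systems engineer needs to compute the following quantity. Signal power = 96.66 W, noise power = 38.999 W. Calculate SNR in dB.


SNR in decibels:
SNR = 10 * log10(Ps / Pn)
    = 10 * log10(96.66 / 38.999)
    = 10 * log10(2.4785)
    = 10 * 0.3942
    = 3.94 dB

3.94 dB


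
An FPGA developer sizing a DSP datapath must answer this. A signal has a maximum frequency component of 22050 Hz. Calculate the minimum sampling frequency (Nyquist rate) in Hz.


The Nyquist rate is twice the maximum frequency component.
fs_min = 2 * fmax
      = 2 * 22050
      = 44100 Hz

44100


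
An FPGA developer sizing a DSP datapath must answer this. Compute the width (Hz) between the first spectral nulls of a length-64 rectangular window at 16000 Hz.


Main lobe width for a rectangular window:
Width = 2 * fs / N
      = 2 * 16000 / 64
      = 32000 / 64
      = 500.0 Hz

500.0 Hz


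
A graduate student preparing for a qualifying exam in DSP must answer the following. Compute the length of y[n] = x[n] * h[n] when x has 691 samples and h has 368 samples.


Linear convolution output length:
L = N + M - 1
  = 691 + 368 - 1
  = 1058 samples

1058


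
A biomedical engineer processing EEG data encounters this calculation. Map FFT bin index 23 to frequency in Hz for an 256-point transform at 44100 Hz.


Frequency of DFT bin k:
f_k = k * fs / N
    = 23 * 44100 / 256
    = 1014300 / 256
    = 3962.109 Hz

3962.109 Hz


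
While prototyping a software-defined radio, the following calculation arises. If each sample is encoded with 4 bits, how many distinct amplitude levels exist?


Number of quantization levels = 2^N
= 2^4
= 16

16


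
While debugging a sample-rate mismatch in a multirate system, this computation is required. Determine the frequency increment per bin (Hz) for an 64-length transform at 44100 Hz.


DFT frequency resolution:
df = fs / N
   = 44100 / 64
   = 689.0625 Hz

689.0625 Hz


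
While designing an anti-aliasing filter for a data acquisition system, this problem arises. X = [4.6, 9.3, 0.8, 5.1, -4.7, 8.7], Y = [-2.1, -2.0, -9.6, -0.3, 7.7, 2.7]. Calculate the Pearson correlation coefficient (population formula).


Pearson correlation coefficient (population):
r = cov(X,Y) / (std(X) * std(Y))
Mean X = 3.9667, Mean Y = -0.6
Cov(X,Y) = -5.981667
Std(X) = 4.790152, Std(Y) = 5.245315
r = -0.2381

-0.2381


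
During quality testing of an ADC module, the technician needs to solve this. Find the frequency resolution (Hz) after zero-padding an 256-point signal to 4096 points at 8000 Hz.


Frequency resolution after zero-padding:
N_padded = 256 * 16 = 4096
df = fs / N_padded
   = 8000 / 4096
   = 1.9531 Hz

1.9531 Hz


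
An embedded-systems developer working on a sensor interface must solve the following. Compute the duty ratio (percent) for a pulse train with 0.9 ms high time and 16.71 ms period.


Duty cycle as a percentage:
DC = (t_on / T) * 100
   = (0.9 / 16.71) * 100
   = 0.05386 * 100
   = 5.39 %

5.39 %


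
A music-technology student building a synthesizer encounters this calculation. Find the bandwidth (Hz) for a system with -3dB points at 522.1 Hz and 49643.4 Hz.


Bandwidth is the difference of -3dB frequencies:
BW = f_high - f_low
   = 49643.4 - 522.1
   = 49121.3 Hz

49121.3 Hz


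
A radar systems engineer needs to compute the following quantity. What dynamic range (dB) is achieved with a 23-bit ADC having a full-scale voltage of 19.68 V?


Dynamic range from full-scale to LSB:
V_min = V_max / 2^bits = 19.68 / 2^23
DR = 20 * log10(V_max / V_min)
   = 20 * log10(2^23)
   = 20 * 23 * log10(2)
   = 138.47 dB

138.47 dB


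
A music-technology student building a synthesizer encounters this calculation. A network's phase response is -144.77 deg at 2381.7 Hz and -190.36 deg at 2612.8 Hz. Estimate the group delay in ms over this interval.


Group delay from phase difference:
tau = -d(phi)/d(omega)
d(phi) = -45.59 deg = -0.795696 rad
d(omega) = 2*pi*(2612.8 - 2381.7) = 1452.0441 rad/s
tau = -(-0.795696) / 1452.0441
    = 0.548 ms

0.548 ms


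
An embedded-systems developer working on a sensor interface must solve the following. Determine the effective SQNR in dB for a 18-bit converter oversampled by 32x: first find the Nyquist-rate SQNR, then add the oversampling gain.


Step 1 — baseline SQNR at Nyquist:
SQNR_base = 6.02*N + 1.76
          = 6.02*18 + 1.76
          = 110.12 dB

Step 2 — oversampling processing gain:
G = 10*log10(OSR) = 10*log10(32) = 15.05 dB

Step 3 — total:
SQNR_total = 110.12 + 15.05 = 125.17 dB

Base SQNR = 110.12 dB; oversampled SQNR = 125.17 dB


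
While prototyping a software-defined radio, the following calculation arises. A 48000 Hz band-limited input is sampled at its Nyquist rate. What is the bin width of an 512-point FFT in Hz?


Step 1 — Nyquist sampling rate:
fs = 2 * fmax = 2 * 48000 = 96000 Hz

Step 2 — DFT bin spacing:
df = fs / N = 96000 / 512 = 187.5 Hz

187.5 Hz


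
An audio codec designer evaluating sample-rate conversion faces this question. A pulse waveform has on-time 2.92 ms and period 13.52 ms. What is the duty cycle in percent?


Duty cycle as a percentage:
DC = (t_on / T) * 100
   = (2.92 / 13.52) * 100
   = 0.215976 * 100
   = 21.6 %

21.6 %


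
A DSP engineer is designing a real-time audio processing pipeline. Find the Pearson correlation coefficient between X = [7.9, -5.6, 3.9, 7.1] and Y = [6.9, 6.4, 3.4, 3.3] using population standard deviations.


Pearson correlation coefficient (population):
r = cov(X,Y) / (std(X) * std(Y))
Mean X = 3.325, Mean Y = 5.0
Cov(X,Y) = -2.785
Std(X) = 5.365806, Std(Y) = 1.659819
r = -0.3127

-0.3127


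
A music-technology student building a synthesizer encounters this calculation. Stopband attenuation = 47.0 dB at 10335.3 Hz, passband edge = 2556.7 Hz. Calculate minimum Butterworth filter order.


Butterworth filter order formula:
n = log10(10^(A/10) - 1) / (2 * log10(f_stop/f_pass))
10^(47.0/10) - 1 = 50117.7234
f_stop/f_pass = 10335.3 / 2556.7 = 4.0424
n = 3.8738 -> ceil = 4

4


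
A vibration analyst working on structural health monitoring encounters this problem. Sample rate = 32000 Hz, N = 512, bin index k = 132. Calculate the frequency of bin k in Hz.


Frequency of DFT bin k:
f_k = k * fs / N
    = 132 * 32000 / 512
    = 4224000 / 512
    = 8250.0 Hz

8250.0 Hz


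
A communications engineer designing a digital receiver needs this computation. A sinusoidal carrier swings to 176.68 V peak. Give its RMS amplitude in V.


RMS voltage for a sinusoidal waveform:
V_rms = V_peak / sqrt(2)
      = 176.68 / 1.414214
      = 124.932 V

124.932 V


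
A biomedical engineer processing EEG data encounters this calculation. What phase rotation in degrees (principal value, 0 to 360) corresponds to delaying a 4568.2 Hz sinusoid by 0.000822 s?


Phase shift from frequency and time delay:
phi = 360 * f * t_delay
    = 360 * 4568.2 * 0.000822
    = 1351.82 degrees
    mod 360 = 271.82 degrees

271.82 degrees


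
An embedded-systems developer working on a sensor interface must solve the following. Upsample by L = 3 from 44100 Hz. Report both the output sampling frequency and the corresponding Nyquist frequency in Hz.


Step 1 — output sample rate after interpolation by L:
fs_out = L * fs_in = 3 * 44100 = 132300 Hz

Step 2 — Nyquist frequency of the output stream:
f_Nyq = fs_out / 2 = 132300 / 2 = 66150.0 Hz

fs_out = 132300 Hz; f_Nyquist = 66150.0 Hz


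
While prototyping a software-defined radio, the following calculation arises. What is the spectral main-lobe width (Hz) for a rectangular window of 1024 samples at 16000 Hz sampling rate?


Main lobe width for a rectangular window:
Width = 2 * fs / N
      = 2 * 16000 / 1024
      = 32000 / 1024
      = 31.25 Hz

31.25 Hz


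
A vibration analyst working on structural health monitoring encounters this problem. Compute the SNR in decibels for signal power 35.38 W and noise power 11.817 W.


SNR in decibels:
SNR = 10 * log10(Ps / Pn)
    = 10 * log10(35.38 / 11.817)
    = 10 * log10(2.994)
    = 10 * 0.4763
    = 4.76 dB

4.76 dB


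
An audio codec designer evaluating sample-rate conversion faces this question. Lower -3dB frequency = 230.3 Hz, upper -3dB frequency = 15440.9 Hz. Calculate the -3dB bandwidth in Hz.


Bandwidth is the difference of -3dB frequencies:
BW = f_high - f_low
   = 15440.9 - 230.3
   = 15210.6 Hz

15210.6 Hz


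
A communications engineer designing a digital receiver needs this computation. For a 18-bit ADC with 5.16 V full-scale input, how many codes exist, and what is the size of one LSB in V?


Step 1 — number of quantization levels:
L = 2^N = 2^18 = 262144

Step 2 — LSB step size:
delta = Vfs / L
      = 5.16 / 262144
      = 1.968e-05 V

Levels = 262144; step size = 1.968e-05 V


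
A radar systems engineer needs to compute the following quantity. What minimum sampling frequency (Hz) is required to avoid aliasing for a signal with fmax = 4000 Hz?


The Nyquist rate is twice the maximum frequency component.
fs_min = 2 * fmax
      = 2 * 4000
      = 8000 Hz

8000


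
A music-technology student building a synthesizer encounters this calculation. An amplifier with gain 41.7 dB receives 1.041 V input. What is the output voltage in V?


Output voltage from dB gain:
V_out = V_in * 10^(gain_dB / 20)
      = 1.041 * 10^(41.7 / 20)
      = 1.041 * 121.6186
      = 126.605 V

126.605 V


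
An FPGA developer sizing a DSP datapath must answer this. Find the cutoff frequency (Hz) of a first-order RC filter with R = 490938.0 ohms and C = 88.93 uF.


Cutoff frequency of a first-order RC filter:
fc = 1 / (2 * pi * R * C)
C = 88.93 uF = 8.893e-05 F
fc = 1 / (2 * pi * 490938.0 * 8.893e-05)
   = 1 / 274.31831831193
   = 0.003645 Hz

0.003645 Hz


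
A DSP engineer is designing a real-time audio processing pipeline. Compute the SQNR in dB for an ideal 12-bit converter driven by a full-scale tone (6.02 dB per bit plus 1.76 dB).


Theoretical SNR for a full-scale sinusoid:
SNR = 6.02 * N + 1.76
    = 6.02 * 12 + 1.76
    = 72.24 + 1.76
    = 74.0 dB

74.0 dB


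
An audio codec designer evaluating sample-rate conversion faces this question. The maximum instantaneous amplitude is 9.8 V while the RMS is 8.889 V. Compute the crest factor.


Crest factor is the ratio of peak to RMS:
CF = V_peak / V_rms
   = 9.8 / 8.889
   = 1.1025

1.1025


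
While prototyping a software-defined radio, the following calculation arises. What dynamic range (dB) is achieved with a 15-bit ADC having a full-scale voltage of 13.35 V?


Dynamic range from full-scale to LSB:
V_min = V_max / 2^bits = 13.35 / 2^15
DR = 20 * log10(V_max / V_min)
   = 20 * log10(2^15)
   = 20 * 15 * log10(2)
   = 90.31 dB

90.31 dB


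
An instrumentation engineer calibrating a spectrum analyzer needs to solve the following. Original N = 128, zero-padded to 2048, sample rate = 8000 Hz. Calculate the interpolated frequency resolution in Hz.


Frequency resolution after zero-padding:
N_padded = 128 * 16 = 2048
df = fs / N_padded
   = 8000 / 2048
   = 3.9062 Hz

3.9062 Hz


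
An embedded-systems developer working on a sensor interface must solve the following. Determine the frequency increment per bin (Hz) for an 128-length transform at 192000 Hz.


DFT frequency resolution:
df = fs / N
   = 192000 / 128
   = 1500.0 Hz

1500.0 Hz


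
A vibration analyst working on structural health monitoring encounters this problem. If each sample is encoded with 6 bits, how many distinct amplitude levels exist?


Number of quantization levels = 2^N
= 2^6
= 64

64


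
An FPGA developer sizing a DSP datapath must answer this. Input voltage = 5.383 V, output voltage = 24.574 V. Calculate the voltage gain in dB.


Voltage gain in dB:
G = 20 * log10(Vout / Vin)
  = 20 * log10(24.574 / 5.383)
  = 20 * log10(4.565112)
  = 20 * 0.659451
  = 13.19 dB

13.19 dB


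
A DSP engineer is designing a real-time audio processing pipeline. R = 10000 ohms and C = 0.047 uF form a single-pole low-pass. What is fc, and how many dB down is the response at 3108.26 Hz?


Step 1 — cutoff frequency:
fc = 1 / (2*pi*R*C)
C = 0.047 uF = 4.7e-08 F
fc = 1 / (2*pi*10000*4.7e-08)
   = 338.628 Hz

Step 2 — magnitude at f = 3108.26 Hz:
|H(f)| = 1 / sqrt(1 + (f/fc)^2)
f/fc = 3108.26 / 338.628 = 9.178981
|H| = 1 / sqrt(1 + 84.253692) = 0.1083037
|H|_dB = 20*log10(0.1083037) = -19.31 dB

fc = 338.628 Hz; |H(3108.26 Hz)| = -19.31 dB


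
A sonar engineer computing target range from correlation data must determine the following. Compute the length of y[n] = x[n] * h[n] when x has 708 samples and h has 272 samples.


Linear convolution output length:
L = N + M - 1
  = 708 + 272 - 1
  = 979 samples

979


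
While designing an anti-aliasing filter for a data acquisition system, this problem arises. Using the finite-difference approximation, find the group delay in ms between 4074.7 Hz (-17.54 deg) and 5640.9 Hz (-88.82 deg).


Group delay from phase difference:
tau = -d(phi)/d(omega)
d(phi) = -71.28 deg = -1.244071 rad
d(omega) = 2*pi*(5640.9 - 4074.7) = 9840.7248 rad/s
tau = -(-1.244071) / 9840.7248
    = 0.1264 ms

0.1264 ms


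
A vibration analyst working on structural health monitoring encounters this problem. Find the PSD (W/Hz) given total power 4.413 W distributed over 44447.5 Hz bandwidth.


Power spectral density:
PSD = P / BW
    = 4.413 / 44447.5
    = 9.929e-05 W/Hz

9.929e-05 W/Hz


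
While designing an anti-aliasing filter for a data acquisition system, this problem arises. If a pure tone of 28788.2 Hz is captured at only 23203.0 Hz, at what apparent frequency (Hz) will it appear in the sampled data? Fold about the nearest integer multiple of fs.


Compute the nearest integer multiple of fs to the signal:
n = round(28788.2 / 23203.0) = 1
f_alias = |28788.2 - 1 * 23203.0|
        = |28788.2 - 23203.0|
        = 5585.2 Hz

5585.2


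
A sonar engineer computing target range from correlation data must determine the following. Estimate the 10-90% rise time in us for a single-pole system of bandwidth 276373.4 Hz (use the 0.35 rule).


Rise time from bandwidth relationship:
tr = 0.35 / BW
   = 0.35 / 276373.4
   = 1.266402628e-06 s
   = 1.2664 us

1.2664 us


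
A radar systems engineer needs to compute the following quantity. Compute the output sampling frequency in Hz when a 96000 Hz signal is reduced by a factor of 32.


Decimation reduces the sample rate:
fs_out = fs_in / M
       = 96000 / 32
       = 3000.0 Hz

3000.0 Hz


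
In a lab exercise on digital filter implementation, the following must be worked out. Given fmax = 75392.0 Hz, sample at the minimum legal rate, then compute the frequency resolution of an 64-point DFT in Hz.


Step 1 — Nyquist sampling rate:
fs = 2 * fmax = 2 * 75392.0 = 150784.0 Hz

Step 2 — DFT bin spacing:
df = fs / N = 150784.0 / 64 = 2356.0 Hz

2356.0 Hz


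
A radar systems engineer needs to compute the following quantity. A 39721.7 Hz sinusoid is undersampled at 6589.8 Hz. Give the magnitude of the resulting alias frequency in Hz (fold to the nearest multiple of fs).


Compute the nearest integer multiple of fs to the signal:
n = round(39721.7 / 6589.8) = 6
f_alias = |39721.7 - 6 * 6589.8|
        = |39721.7 - 39538.8|
        = 182.9 Hz

182.9


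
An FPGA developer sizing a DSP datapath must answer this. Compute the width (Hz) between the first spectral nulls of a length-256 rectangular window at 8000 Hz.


Main lobe width for a rectangular window:
Width = 2 * fs / N
      = 2 * 8000 / 256
      = 16000 / 256
      = 62.5 Hz

62.5 Hz


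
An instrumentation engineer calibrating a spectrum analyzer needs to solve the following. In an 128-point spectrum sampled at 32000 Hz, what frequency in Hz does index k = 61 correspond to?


Frequency of DFT bin k:
f_k = k * fs / N
    = 61 * 32000 / 128
    = 1952000 / 128
    = 15250.0 Hz

15250.0 Hz


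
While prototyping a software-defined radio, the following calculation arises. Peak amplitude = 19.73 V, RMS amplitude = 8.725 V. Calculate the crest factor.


Crest factor is the ratio of peak to RMS:
CF = V_peak / V_rms
   = 19.73 / 8.725
   = 2.2613

2.2613


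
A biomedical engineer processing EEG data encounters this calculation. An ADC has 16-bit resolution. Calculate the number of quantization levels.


Number of quantization levels = 2^N
= 2^16
= 65536

65536


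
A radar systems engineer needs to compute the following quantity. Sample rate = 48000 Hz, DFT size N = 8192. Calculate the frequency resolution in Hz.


DFT frequency resolution:
df = fs / N
   = 48000 / 8192
   = 5.8594 Hz

5.8594 Hz


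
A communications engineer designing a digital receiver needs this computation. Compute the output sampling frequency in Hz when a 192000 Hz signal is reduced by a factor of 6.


Decimation reduces the sample rate:
fs_out = fs_in / M
       = 192000 / 6
       = 32000.0 Hz

32000.0 Hz


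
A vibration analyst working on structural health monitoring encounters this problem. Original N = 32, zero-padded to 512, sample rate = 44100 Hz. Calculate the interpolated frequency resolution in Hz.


Frequency resolution after zero-padding:
N_padded = 32 * 16 = 512
df = fs / N_padded
   = 44100 / 512
   = 86.1328 Hz

86.1328 Hz


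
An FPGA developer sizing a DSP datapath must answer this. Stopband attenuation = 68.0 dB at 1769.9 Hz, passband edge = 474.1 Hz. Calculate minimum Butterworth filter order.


Butterworth filter order formula:
n = log10(10^(A/10) - 1) / (2 * log10(f_stop/f_pass))
10^(68.0/10) - 1 = 6309572.4448
f_stop/f_pass = 1769.9 / 474.1 = 3.7332
n = 5.9432 -> ceil = 6

6


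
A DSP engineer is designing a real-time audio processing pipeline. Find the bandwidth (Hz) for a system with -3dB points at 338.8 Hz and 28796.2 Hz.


Bandwidth is the difference of -3dB frequencies:
BW = f_high - f_low
   = 28796.2 - 338.8
   = 28457.4 Hz

28457.4 Hz


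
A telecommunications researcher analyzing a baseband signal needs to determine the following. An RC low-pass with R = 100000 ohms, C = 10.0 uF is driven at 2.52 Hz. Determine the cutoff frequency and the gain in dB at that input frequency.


Step 1 — cutoff frequency:
fc = 1 / (2*pi*R*C)
C = 10.0 uF = 1e-05 F
fc = 1 / (2*pi*100000*1e-05)
   = 0.159155 Hz

Step 2 — magnitude at f = 2.52 Hz:
|H(f)| = 1 / sqrt(1 + (f/fc)^2)
f/fc = 2.52 / 0.159155 = 15.833621
|H| = 1 / sqrt(1 + 250.703554) = 0.0630312
|H|_dB = 20*log10(0.0630312) = -24.01 dB

fc = 0.159155 Hz; |H(2.52 Hz)| = -24.01 dB


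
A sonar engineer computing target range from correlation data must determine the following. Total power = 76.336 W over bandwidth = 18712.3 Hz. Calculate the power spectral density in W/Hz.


Power spectral density:
PSD = P / BW
    = 76.336 / 18712.3
    = 0.00407946 W/Hz

0.00407946 W/Hz


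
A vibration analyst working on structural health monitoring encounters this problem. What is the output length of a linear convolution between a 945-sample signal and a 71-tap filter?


Linear convolution output length:
L = N + M - 1
  = 945 + 71 - 1
  = 1015 samples

1015


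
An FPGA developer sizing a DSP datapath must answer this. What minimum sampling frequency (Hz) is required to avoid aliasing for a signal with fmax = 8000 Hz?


The Nyquist rate is twice the maximum frequency component.
fs_min = 2 * fmax
      = 2 * 8000
      = 16000 Hz

16000


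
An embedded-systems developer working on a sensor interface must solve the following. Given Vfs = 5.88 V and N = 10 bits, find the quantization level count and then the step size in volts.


Step 1 — number of quantization levels:
L = 2^N = 2^10 = 1024

Step 2 — LSB step size:
delta = Vfs / L
      = 5.88 / 1024
      = 0.00574219 V

Levels = 1024; step size = 0.00574219 V


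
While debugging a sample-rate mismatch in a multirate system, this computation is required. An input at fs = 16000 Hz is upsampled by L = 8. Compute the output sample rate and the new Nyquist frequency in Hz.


Step 1 — output sample rate after interpolation by L:
fs_out = L * fs_in = 8 * 16000 = 128000 Hz

Step 2 — Nyquist frequency of the output stream:
f_Nyq = fs_out / 2 = 128000 / 2 = 64000.0 Hz

fs_out = 128000 Hz; f_Nyquist = 64000.0 Hz


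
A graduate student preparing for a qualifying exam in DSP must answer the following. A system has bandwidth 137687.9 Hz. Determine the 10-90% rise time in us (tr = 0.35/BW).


Rise time from bandwidth relationship:
tr = 0.35 / BW
   = 0.35 / 137687.9
   = 2.541980813e-06 s
   = 2.542 us

2.542 us


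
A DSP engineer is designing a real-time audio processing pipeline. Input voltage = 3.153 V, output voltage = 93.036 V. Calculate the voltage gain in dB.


Voltage gain in dB:
G = 20 * log10(Vout / Vin)
  = 20 * log10(93.036 / 3.153)
  = 20 * log10(29.507136)
  = 20 * 1.469927
  = 29.4 dB

29.4 dB


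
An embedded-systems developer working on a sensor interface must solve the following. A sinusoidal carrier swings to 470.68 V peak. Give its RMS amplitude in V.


RMS voltage for a sinusoidal waveform:
V_rms = V_peak / sqrt(2)
      = 470.68 / 1.414214
      = 332.821 V

332.821 V


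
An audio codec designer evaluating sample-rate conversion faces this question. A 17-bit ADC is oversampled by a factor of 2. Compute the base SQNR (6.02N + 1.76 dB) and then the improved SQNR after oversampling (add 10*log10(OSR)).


Step 1 — baseline SQNR at Nyquist:
SQNR_base = 6.02*N + 1.76
          = 6.02*17 + 1.76
          = 104.1 dB

Step 2 — oversampling processing gain:
G = 10*log10(OSR) = 10*log10(2) = 3.01 dB

Step 3 — total:
SQNR_total = 104.1 + 3.01 = 107.11 dB

Base SQNR = 104.1 dB; oversampled SQNR = 107.11 dB


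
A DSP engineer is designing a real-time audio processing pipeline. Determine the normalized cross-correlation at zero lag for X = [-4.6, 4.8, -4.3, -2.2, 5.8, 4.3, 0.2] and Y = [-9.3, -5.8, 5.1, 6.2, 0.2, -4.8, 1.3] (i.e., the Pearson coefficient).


Pearson correlation coefficient (population):
r = cov(X,Y) / (std(X) * std(Y))
Mean X = 0.5714, Mean Y = -1.0143
Cov(X,Y) = -5.113265
Std(X) = 4.095543, Std(Y) = 5.37386
r = -0.2323

-0.2323


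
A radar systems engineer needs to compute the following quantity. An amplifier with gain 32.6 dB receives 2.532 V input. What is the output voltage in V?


Output voltage from dB gain:
V_out = V_in * 10^(gain_dB / 20)
      = 2.532 * 10^(32.6 / 20)
      = 2.532 * 42.657952
      = 108.0099 V

108.0099 V


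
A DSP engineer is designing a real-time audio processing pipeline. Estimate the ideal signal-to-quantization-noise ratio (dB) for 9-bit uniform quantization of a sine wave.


Theoretical SNR for a full-scale sinusoid:
SNR = 6.02 * N + 1.76
    = 6.02 * 9 + 1.76
    = 54.18 + 1.76
    = 55.94 dB

55.94 dB


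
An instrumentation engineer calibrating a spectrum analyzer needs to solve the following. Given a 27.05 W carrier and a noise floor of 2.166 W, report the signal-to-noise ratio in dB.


SNR in decibels:
SNR = 10 * log10(Ps / Pn)
    = 10 * log10(27.05 / 2.166)
    = 10 * log10(12.4885)
    = 10 * 1.0965
    = 10.97 dB

10.97 dB


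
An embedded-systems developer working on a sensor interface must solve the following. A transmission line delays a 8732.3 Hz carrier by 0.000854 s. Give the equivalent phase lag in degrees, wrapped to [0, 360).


Phase shift from frequency and time delay:
phi = 360 * f * t_delay
    = 360 * 8732.3 * 0.000854
    = 2684.66 degrees
    mod 360 = 164.66 degrees

164.66 degrees


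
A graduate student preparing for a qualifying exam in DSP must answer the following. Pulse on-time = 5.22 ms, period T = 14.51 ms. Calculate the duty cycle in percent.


Duty cycle as a percentage:
DC = (t_on / T) * 100
   = (5.22 / 14.51) * 100
   = 0.359752 * 100
   = 35.98 %

35.98 %


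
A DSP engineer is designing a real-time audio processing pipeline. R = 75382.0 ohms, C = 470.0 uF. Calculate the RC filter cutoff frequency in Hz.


Cutoff frequency of a first-order RC filter:
fc = 1 / (2 * pi * R * C)
C = 470.0 uF = 0.00047 F
fc = 1 / (2 * pi * 75382.0 * 0.00047)
   = 1 / 222.61036516813
   = 0.004492 Hz

0.004492 Hz


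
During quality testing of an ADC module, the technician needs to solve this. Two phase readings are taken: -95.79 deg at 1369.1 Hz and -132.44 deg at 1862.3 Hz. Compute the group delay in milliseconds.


Group delay from phase difference:
tau = -d(phi)/d(omega)
d(phi) = -36.65 deg = -0.639663 rad
d(omega) = 2*pi*(1862.3 - 1369.1) = 3098.867 rad/s
tau = -(-0.639663) / 3098.867
    = 0.2064 ms

0.2064 ms


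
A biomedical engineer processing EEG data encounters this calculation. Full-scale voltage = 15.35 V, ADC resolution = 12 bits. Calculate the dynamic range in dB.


Dynamic range from full-scale to LSB:
V_min = V_max / 2^bits = 15.35 / 2^12
DR = 20 * log10(V_max / V_min)
   = 20 * log10(2^12)
   = 20 * 12 * log10(2)
   = 72.25 dB

72.25 dB


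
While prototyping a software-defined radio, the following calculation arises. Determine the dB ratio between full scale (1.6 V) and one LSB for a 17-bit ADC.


Dynamic range from full-scale to LSB:
V_min = V_max / 2^bits = 1.6 / 2^17
DR = 20 * log10(V_max / V_min)
   = 20 * log10(2^17)
   = 20 * 17 * log10(2)
   = 102.35 dB

102.35 dB


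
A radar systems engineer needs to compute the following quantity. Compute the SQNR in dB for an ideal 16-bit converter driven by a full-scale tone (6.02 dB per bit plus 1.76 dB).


Theoretical SNR for a full-scale sinusoid:
SNR = 6.02 * N + 1.76
    = 6.02 * 16 + 1.76
    = 96.32 + 1.76
    = 98.08 dB

98.08 dB


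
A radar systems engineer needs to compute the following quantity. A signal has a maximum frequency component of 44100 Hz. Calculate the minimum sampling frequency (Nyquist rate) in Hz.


The Nyquist rate is twice the maximum frequency component.
fs_min = 2 * fmax
      = 2 * 44100
      = 88200 Hz

88200


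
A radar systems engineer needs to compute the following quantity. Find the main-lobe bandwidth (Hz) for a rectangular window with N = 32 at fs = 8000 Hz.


Main lobe width for a rectangular window:
Width = 2 * fs / N
      = 2 * 8000 / 32
      = 16000 / 32
      = 500.0 Hz

500.0 Hz


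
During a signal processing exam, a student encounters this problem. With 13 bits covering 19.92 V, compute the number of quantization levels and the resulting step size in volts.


Step 1 — number of quantization levels:
L = 2^N = 2^13 = 8192

Step 2 — LSB step size:
delta = Vfs / L
      = 19.92 / 8192
      = 0.00243164 V

Levels = 8192; step size = 0.00243164 V
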